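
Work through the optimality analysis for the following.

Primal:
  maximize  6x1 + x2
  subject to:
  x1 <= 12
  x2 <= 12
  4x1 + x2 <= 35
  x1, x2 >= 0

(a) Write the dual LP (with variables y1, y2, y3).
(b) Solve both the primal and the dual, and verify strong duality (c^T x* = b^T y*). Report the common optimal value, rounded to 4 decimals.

The standard primal-dual pair for 'max c^T x s.t. A x <= b, x >= 0' is:
  Dual:  min b^T y  s.t.  A^T y >= c,  y >= 0.

So the dual LP is:
  minimize  12y1 + 12y2 + 35y3
  subject to:
    y1 + 4y3 >= 6
    y2 + y3 >= 1
    y1, y2, y3 >= 0

Solving the primal: x* = (8.75, 0).
  primal value c^T x* = 52.5.
Solving the dual: y* = (0, 0, 1.5).
  dual value b^T y* = 52.5.
Strong duality: c^T x* = b^T y*. Confirmed.

52.5


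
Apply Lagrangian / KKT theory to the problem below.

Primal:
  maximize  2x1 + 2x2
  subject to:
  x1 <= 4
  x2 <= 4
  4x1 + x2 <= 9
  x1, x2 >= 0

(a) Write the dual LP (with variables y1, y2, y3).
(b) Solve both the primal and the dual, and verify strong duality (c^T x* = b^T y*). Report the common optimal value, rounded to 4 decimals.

The standard primal-dual pair for 'max c^T x s.t. A x <= b, x >= 0' is:
  Dual:  min b^T y  s.t.  A^T y >= c,  y >= 0.

So the dual LP is:
  minimize  4y1 + 4y2 + 9y3
  subject to:
    y1 + 4y3 >= 2
    y2 + y3 >= 2
    y1, y2, y3 >= 0

Solving the primal: x* = (1.25, 4).
  primal value c^T x* = 10.5.
Solving the dual: y* = (0, 1.5, 0.5).
  dual value b^T y* = 10.5.
Strong duality: c^T x* = b^T y*. Confirmed.

10.5


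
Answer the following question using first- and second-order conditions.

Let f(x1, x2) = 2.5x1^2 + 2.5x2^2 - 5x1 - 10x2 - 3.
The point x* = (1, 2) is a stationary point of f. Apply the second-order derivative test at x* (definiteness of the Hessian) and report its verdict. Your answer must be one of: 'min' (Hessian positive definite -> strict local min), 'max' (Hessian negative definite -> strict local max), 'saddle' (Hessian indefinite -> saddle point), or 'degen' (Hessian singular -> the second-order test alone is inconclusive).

Compute the Hessian H = grad^2 f:
  H = [[5, 0], [0, 5]]
Verify stationarity: grad f(x*) = H x* + g = (0, 0).
Eigenvalues of H: 5, 5.
Both eigenvalues > 0, so H is positive definite -> x* is a strict local min.

min


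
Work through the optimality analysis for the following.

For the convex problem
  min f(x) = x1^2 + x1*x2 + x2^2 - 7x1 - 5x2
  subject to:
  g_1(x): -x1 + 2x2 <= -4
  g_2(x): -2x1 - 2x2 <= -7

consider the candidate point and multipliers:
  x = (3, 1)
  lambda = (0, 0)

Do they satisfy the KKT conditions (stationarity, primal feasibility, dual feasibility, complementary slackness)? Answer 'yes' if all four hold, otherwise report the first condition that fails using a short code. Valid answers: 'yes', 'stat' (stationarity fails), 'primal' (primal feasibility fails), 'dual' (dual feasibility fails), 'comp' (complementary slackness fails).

Gradient of f: grad f(x) = Q x + c = (0, 0)
Constraint values g_i(x) = a_i^T x - b_i:
  g_1((3, 1)) = 3
  g_2((3, 1)) = -1
Stationarity residual: grad f(x) + sum_i lambda_i a_i = (0, 0)
  -> stationarity OK
Primal feasibility (all g_i <= 0): FAILS
Dual feasibility (all lambda_i >= 0): OK
Complementary slackness (lambda_i * g_i(x) = 0 for all i): OK

Verdict: the first failing condition is primal_feasibility -> primal.

primal


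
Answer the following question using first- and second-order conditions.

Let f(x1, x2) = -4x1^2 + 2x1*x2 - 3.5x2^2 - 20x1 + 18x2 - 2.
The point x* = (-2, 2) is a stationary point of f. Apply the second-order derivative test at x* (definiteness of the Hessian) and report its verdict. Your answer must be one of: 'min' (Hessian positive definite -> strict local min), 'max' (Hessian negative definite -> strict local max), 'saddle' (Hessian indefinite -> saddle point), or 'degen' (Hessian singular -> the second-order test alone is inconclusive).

Compute the Hessian H = grad^2 f:
  H = [[-8, 2], [2, -7]]
Verify stationarity: grad f(x*) = H x* + g = (0, 0).
Eigenvalues of H: -9.5616, -5.4384.
Both eigenvalues < 0, so H is negative definite -> x* is a strict local max.

max


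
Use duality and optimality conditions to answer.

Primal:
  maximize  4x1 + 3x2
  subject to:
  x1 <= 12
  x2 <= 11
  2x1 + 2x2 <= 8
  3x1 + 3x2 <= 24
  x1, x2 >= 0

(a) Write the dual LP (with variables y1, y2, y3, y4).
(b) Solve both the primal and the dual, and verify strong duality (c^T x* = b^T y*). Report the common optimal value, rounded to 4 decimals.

The standard primal-dual pair for 'max c^T x s.t. A x <= b, x >= 0' is:
  Dual:  min b^T y  s.t.  A^T y >= c,  y >= 0.

So the dual LP is:
  minimize  12y1 + 11y2 + 8y3 + 24y4
  subject to:
    y1 + 2y3 + 3y4 >= 4
    y2 + 2y3 + 3y4 >= 3
    y1, y2, y3, y4 >= 0

Solving the primal: x* = (4, 0).
  primal value c^T x* = 16.
Solving the dual: y* = (0, 0, 2, 0).
  dual value b^T y* = 16.
Strong duality: c^T x* = b^T y*. Confirmed.

16


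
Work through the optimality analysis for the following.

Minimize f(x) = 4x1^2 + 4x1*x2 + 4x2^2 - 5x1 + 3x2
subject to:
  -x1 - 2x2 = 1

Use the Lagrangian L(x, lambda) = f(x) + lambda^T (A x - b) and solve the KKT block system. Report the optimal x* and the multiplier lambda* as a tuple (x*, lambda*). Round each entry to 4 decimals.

Form the Lagrangian:
  L(x, lambda) = (1/2) x^T Q x + c^T x + lambda^T (A x - b)
Stationarity (grad_x L = 0): Q x + c + A^T lambda = 0.
Primal feasibility: A x = b.

This gives the KKT block system:
  [ Q   A^T ] [ x     ]   [-c ]
  [ A    0  ] [ lambda ] = [ b ]

Solving the linear system:
  x*      = (1.0833, -1.0417)
  lambda* = (-0.5)
  f(x*)   = -4.0208

x* = (1.0833, -1.0417), lambda* = (-0.5)


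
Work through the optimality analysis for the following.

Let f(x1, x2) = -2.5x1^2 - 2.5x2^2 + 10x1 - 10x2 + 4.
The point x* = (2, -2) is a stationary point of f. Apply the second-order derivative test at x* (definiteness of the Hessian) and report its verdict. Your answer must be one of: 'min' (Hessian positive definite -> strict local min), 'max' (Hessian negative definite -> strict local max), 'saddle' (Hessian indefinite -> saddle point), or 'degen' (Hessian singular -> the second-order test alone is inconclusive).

Compute the Hessian H = grad^2 f:
  H = [[-5, 0], [0, -5]]
Verify stationarity: grad f(x*) = H x* + g = (0, 0).
Eigenvalues of H: -5, -5.
Both eigenvalues < 0, so H is negative definite -> x* is a strict local max.

max


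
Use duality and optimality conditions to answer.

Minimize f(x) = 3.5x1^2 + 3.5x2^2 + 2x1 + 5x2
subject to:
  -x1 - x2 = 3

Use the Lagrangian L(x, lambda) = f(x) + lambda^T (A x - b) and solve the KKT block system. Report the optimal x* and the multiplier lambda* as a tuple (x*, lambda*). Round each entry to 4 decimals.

Form the Lagrangian:
  L(x, lambda) = (1/2) x^T Q x + c^T x + lambda^T (A x - b)
Stationarity (grad_x L = 0): Q x + c + A^T lambda = 0.
Primal feasibility: A x = b.

This gives the KKT block system:
  [ Q   A^T ] [ x     ]   [-c ]
  [ A    0  ] [ lambda ] = [ b ]

Solving the linear system:
  x*      = (-1.2857, -1.7143)
  lambda* = (-7)
  f(x*)   = 4.9286

x* = (-1.2857, -1.7143), lambda* = (-7)


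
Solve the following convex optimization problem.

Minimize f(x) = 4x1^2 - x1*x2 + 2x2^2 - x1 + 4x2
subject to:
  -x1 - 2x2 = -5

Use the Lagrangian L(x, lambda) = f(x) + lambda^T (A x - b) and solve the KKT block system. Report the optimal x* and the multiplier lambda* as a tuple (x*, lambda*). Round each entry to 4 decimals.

Form the Lagrangian:
  L(x, lambda) = (1/2) x^T Q x + c^T x + lambda^T (A x - b)
Stationarity (grad_x L = 0): Q x + c + A^T lambda = 0.
Primal feasibility: A x = b.

This gives the KKT block system:
  [ Q   A^T ] [ x     ]   [-c ]
  [ A    0  ] [ lambda ] = [ b ]

Solving the linear system:
  x*      = (1.05, 1.975)
  lambda* = (5.425)
  f(x*)   = 16.9875

x* = (1.05, 1.975), lambda* = (5.425)


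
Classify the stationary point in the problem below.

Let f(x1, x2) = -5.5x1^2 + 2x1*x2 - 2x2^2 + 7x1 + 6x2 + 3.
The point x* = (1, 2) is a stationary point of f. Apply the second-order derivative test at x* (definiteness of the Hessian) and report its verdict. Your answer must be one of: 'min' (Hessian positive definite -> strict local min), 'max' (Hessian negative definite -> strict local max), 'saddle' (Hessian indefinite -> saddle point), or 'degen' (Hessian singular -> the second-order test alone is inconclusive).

Compute the Hessian H = grad^2 f:
  H = [[-11, 2], [2, -4]]
Verify stationarity: grad f(x*) = H x* + g = (0, 0).
Eigenvalues of H: -11.5311, -3.4689.
Both eigenvalues < 0, so H is negative definite -> x* is a strict local max.

max


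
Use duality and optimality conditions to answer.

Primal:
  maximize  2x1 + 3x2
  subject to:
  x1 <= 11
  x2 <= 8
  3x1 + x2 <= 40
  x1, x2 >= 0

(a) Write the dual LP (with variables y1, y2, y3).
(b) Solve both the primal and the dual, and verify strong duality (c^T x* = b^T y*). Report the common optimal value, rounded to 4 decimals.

The standard primal-dual pair for 'max c^T x s.t. A x <= b, x >= 0' is:
  Dual:  min b^T y  s.t.  A^T y >= c,  y >= 0.

So the dual LP is:
  minimize  11y1 + 8y2 + 40y3
  subject to:
    y1 + 3y3 >= 2
    y2 + y3 >= 3
    y1, y2, y3 >= 0

Solving the primal: x* = (10.6667, 8).
  primal value c^T x* = 45.3333.
Solving the dual: y* = (0, 2.3333, 0.6667).
  dual value b^T y* = 45.3333.
Strong duality: c^T x* = b^T y*. Confirmed.

45.3333


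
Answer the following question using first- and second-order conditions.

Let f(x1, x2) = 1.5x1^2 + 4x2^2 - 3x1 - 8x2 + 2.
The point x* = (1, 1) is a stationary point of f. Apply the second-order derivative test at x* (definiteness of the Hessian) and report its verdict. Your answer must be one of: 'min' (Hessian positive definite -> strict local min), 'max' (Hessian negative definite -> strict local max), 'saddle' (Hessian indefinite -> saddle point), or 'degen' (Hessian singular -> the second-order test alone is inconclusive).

Compute the Hessian H = grad^2 f:
  H = [[3, 0], [0, 8]]
Verify stationarity: grad f(x*) = H x* + g = (0, 0).
Eigenvalues of H: 3, 8.
Both eigenvalues > 0, so H is positive definite -> x* is a strict local min.

min


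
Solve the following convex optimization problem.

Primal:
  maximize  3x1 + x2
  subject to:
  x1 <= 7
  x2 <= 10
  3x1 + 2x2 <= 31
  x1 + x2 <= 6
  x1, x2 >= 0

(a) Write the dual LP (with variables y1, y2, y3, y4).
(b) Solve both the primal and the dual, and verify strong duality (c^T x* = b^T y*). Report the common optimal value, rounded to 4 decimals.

The standard primal-dual pair for 'max c^T x s.t. A x <= b, x >= 0' is:
  Dual:  min b^T y  s.t.  A^T y >= c,  y >= 0.

So the dual LP is:
  minimize  7y1 + 10y2 + 31y3 + 6y4
  subject to:
    y1 + 3y3 + y4 >= 3
    y2 + 2y3 + y4 >= 1
    y1, y2, y3, y4 >= 0

Solving the primal: x* = (6, 0).
  primal value c^T x* = 18.
Solving the dual: y* = (0, 0, 0, 3).
  dual value b^T y* = 18.
Strong duality: c^T x* = b^T y*. Confirmed.

18


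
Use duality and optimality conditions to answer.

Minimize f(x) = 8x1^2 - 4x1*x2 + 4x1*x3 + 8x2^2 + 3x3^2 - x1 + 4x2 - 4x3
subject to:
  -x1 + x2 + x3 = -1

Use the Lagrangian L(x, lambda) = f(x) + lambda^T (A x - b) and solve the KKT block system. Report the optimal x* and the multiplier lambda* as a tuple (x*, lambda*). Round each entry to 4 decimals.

Form the Lagrangian:
  L(x, lambda) = (1/2) x^T Q x + c^T x + lambda^T (A x - b)
Stationarity (grad_x L = 0): Q x + c + A^T lambda = 0.
Primal feasibility: A x = b.

This gives the KKT block system:
  [ Q   A^T ] [ x     ]   [-c ]
  [ A    0  ] [ lambda ] = [ b ]

Solving the linear system:
  x*      = (0.2888, -0.4526, -0.2586)
  lambda* = (4.3966)
  f(x*)   = 1.6659

x* = (0.2888, -0.4526, -0.2586), lambda* = (4.3966)


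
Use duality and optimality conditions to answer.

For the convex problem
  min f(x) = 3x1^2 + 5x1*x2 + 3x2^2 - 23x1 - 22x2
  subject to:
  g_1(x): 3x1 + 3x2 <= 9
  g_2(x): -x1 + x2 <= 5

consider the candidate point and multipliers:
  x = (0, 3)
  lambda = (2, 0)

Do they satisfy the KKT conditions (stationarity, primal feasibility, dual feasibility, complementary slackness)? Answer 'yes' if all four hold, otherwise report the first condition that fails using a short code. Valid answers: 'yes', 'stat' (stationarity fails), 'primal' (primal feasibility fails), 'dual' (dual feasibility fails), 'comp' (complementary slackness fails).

Gradient of f: grad f(x) = Q x + c = (-8, -4)
Constraint values g_i(x) = a_i^T x - b_i:
  g_1((0, 3)) = 0
  g_2((0, 3)) = -2
Stationarity residual: grad f(x) + sum_i lambda_i a_i = (-2, 2)
  -> stationarity FAILS
Primal feasibility (all g_i <= 0): OK
Dual feasibility (all lambda_i >= 0): OK
Complementary slackness (lambda_i * g_i(x) = 0 for all i): OK

Verdict: the first failing condition is stationarity -> stat.

stat


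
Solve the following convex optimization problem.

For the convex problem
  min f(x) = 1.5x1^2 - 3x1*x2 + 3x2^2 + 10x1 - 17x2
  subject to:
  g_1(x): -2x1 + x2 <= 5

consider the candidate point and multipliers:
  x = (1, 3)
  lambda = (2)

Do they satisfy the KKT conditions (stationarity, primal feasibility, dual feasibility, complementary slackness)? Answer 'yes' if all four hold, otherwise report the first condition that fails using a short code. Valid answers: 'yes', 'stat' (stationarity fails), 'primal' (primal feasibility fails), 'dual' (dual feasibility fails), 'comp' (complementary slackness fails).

Gradient of f: grad f(x) = Q x + c = (4, -2)
Constraint values g_i(x) = a_i^T x - b_i:
  g_1((1, 3)) = -4
Stationarity residual: grad f(x) + sum_i lambda_i a_i = (0, 0)
  -> stationarity OK
Primal feasibility (all g_i <= 0): OK
Dual feasibility (all lambda_i >= 0): OK
Complementary slackness (lambda_i * g_i(x) = 0 for all i): FAILS

Verdict: the first failing condition is complementary_slackness -> comp.

comp


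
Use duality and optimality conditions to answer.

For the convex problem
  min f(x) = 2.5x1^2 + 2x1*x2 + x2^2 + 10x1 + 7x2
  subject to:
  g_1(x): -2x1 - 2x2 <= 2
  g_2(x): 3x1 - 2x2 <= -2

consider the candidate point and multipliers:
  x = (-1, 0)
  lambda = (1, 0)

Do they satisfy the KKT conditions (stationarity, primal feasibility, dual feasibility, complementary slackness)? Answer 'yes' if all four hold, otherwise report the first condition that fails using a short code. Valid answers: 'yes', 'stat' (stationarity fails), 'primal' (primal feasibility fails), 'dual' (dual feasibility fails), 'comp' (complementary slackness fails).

Gradient of f: grad f(x) = Q x + c = (5, 5)
Constraint values g_i(x) = a_i^T x - b_i:
  g_1((-1, 0)) = 0
  g_2((-1, 0)) = -1
Stationarity residual: grad f(x) + sum_i lambda_i a_i = (3, 3)
  -> stationarity FAILS
Primal feasibility (all g_i <= 0): OK
Dual feasibility (all lambda_i >= 0): OK
Complementary slackness (lambda_i * g_i(x) = 0 for all i): OK

Verdict: the first failing condition is stationarity -> stat.

stat


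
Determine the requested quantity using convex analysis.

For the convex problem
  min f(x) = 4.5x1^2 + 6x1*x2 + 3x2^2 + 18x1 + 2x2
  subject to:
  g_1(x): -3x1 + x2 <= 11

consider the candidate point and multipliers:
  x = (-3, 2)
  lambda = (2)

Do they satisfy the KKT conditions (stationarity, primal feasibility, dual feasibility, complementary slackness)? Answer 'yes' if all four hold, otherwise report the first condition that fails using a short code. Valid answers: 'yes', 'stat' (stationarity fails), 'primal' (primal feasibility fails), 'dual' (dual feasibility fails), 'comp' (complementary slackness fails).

Gradient of f: grad f(x) = Q x + c = (3, -4)
Constraint values g_i(x) = a_i^T x - b_i:
  g_1((-3, 2)) = 0
Stationarity residual: grad f(x) + sum_i lambda_i a_i = (-3, -2)
  -> stationarity FAILS
Primal feasibility (all g_i <= 0): OK
Dual feasibility (all lambda_i >= 0): OK
Complementary slackness (lambda_i * g_i(x) = 0 for all i): OK

Verdict: the first failing condition is stationarity -> stat.

stat


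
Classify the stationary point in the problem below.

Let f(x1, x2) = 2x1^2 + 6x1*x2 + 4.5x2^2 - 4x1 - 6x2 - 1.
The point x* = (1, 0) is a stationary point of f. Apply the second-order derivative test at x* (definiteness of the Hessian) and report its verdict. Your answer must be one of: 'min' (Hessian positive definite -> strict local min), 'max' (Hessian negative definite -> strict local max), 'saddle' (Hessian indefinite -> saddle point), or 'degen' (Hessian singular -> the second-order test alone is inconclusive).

Compute the Hessian H = grad^2 f:
  H = [[4, 6], [6, 9]]
Verify stationarity: grad f(x*) = H x* + g = (0, 0).
Eigenvalues of H: 0, 13.
H has a zero eigenvalue (singular; positive semidefinite but not definite), so H is neither positive definite, negative definite, nor indefinite. The second-order test alone is inconclusive -> degen.
(Indeed, f is constant along the null direction of H through x*, so x* is not a strict local extremum.)

degen


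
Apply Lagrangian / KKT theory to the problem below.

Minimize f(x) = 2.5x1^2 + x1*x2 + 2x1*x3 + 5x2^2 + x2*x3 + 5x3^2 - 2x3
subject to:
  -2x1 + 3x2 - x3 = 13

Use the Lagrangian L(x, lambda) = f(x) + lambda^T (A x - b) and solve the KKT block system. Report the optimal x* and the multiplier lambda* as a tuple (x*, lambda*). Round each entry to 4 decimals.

Form the Lagrangian:
  L(x, lambda) = (1/2) x^T Q x + c^T x + lambda^T (A x - b)
Stationarity (grad_x L = 0): Q x + c + A^T lambda = 0.
Primal feasibility: A x = b.

This gives the KKT block system:
  [ Q   A^T ] [ x     ]   [-c ]
  [ A    0  ] [ lambda ] = [ b ]

Solving the linear system:
  x*      = (-3.0468, 2.2776, -0.0736)
  lambda* = (-6.5518)
  f(x*)   = 42.6605

x* = (-3.0468, 2.2776, -0.0736), lambda* = (-6.5518)


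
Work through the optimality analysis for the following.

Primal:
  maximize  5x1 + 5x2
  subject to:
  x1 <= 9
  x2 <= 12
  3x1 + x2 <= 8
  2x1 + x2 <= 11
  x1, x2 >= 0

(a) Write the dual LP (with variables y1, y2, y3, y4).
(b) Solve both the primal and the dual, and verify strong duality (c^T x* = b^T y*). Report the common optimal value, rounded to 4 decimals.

The standard primal-dual pair for 'max c^T x s.t. A x <= b, x >= 0' is:
  Dual:  min b^T y  s.t.  A^T y >= c,  y >= 0.

So the dual LP is:
  minimize  9y1 + 12y2 + 8y3 + 11y4
  subject to:
    y1 + 3y3 + 2y4 >= 5
    y2 + y3 + y4 >= 5
    y1, y2, y3, y4 >= 0

Solving the primal: x* = (0, 8).
  primal value c^T x* = 40.
Solving the dual: y* = (0, 0, 5, 0).
  dual value b^T y* = 40.
Strong duality: c^T x* = b^T y*. Confirmed.

40


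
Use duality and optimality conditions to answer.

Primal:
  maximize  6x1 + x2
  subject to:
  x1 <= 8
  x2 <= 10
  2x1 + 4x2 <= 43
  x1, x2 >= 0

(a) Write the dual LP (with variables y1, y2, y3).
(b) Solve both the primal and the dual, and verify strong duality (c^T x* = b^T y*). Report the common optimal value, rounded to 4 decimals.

The standard primal-dual pair for 'max c^T x s.t. A x <= b, x >= 0' is:
  Dual:  min b^T y  s.t.  A^T y >= c,  y >= 0.

So the dual LP is:
  minimize  8y1 + 10y2 + 43y3
  subject to:
    y1 + 2y3 >= 6
    y2 + 4y3 >= 1
    y1, y2, y3 >= 0

Solving the primal: x* = (8, 6.75).
  primal value c^T x* = 54.75.
Solving the dual: y* = (5.5, 0, 0.25).
  dual value b^T y* = 54.75.
Strong duality: c^T x* = b^T y*. Confirmed.

54.75


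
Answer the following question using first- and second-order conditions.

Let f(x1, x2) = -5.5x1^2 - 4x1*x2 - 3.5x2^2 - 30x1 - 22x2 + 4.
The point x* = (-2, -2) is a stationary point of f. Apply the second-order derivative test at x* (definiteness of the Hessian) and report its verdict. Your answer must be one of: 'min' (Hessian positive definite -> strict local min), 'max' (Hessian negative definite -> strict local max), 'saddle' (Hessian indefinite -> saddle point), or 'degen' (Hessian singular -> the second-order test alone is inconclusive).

Compute the Hessian H = grad^2 f:
  H = [[-11, -4], [-4, -7]]
Verify stationarity: grad f(x*) = H x* + g = (0, 0).
Eigenvalues of H: -13.4721, -4.5279.
Both eigenvalues < 0, so H is negative definite -> x* is a strict local max.

max


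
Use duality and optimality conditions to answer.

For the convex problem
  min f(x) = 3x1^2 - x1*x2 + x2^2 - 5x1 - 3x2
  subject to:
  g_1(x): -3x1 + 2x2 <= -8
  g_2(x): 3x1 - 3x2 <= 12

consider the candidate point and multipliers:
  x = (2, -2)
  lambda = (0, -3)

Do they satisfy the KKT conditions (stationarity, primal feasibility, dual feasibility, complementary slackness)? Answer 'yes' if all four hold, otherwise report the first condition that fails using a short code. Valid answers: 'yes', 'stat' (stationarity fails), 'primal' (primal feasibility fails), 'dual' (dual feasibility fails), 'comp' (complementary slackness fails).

Gradient of f: grad f(x) = Q x + c = (9, -9)
Constraint values g_i(x) = a_i^T x - b_i:
  g_1((2, -2)) = -2
  g_2((2, -2)) = 0
Stationarity residual: grad f(x) + sum_i lambda_i a_i = (0, 0)
  -> stationarity OK
Primal feasibility (all g_i <= 0): OK
Dual feasibility (all lambda_i >= 0): FAILS
Complementary slackness (lambda_i * g_i(x) = 0 for all i): OK

Verdict: the first failing condition is dual_feasibility -> dual.

dual


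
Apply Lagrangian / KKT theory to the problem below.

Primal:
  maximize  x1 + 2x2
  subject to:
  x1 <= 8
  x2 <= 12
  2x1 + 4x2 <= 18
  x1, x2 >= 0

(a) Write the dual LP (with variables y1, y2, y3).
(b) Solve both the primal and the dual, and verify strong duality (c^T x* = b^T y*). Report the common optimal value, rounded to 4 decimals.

The standard primal-dual pair for 'max c^T x s.t. A x <= b, x >= 0' is:
  Dual:  min b^T y  s.t.  A^T y >= c,  y >= 0.

So the dual LP is:
  minimize  8y1 + 12y2 + 18y3
  subject to:
    y1 + 2y3 >= 1
    y2 + 4y3 >= 2
    y1, y2, y3 >= 0

Solving the primal: x* = (0, 4.5).
  primal value c^T x* = 9.
Solving the dual: y* = (0, 0, 0.5).
  dual value b^T y* = 9.
Strong duality: c^T x* = b^T y*. Confirmed.

9


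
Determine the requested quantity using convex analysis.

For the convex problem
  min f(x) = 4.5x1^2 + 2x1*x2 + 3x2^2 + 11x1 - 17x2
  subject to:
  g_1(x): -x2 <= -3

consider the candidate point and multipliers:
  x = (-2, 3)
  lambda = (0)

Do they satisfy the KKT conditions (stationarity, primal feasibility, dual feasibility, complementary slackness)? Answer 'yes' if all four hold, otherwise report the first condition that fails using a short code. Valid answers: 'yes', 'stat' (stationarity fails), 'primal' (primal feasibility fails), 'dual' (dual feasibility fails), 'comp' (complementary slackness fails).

Gradient of f: grad f(x) = Q x + c = (-1, -3)
Constraint values g_i(x) = a_i^T x - b_i:
  g_1((-2, 3)) = 0
Stationarity residual: grad f(x) + sum_i lambda_i a_i = (-1, -3)
  -> stationarity FAILS
Primal feasibility (all g_i <= 0): OK
Dual feasibility (all lambda_i >= 0): OK
Complementary slackness (lambda_i * g_i(x) = 0 for all i): OK

Verdict: the first failing condition is stationarity -> stat.

stat


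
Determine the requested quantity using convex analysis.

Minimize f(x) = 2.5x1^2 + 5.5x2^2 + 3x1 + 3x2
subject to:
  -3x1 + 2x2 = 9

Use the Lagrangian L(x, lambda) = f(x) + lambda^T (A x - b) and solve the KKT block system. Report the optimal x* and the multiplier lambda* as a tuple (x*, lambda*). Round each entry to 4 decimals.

Form the Lagrangian:
  L(x, lambda) = (1/2) x^T Q x + c^T x + lambda^T (A x - b)
Stationarity (grad_x L = 0): Q x + c + A^T lambda = 0.
Primal feasibility: A x = b.

This gives the KKT block system:
  [ Q   A^T ] [ x     ]   [-c ]
  [ A    0  ] [ lambda ] = [ b ]

Solving the linear system:
  x*      = (-2.7479, 0.3782)
  lambda* = (-3.5798)
  f(x*)   = 12.5546

x* = (-2.7479, 0.3782), lambda* = (-3.5798)


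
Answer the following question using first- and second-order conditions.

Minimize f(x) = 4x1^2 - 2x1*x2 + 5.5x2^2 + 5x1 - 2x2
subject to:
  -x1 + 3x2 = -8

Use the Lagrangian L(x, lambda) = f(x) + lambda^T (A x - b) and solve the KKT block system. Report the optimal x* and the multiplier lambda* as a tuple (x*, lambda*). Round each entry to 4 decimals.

Form the Lagrangian:
  L(x, lambda) = (1/2) x^T Q x + c^T x + lambda^T (A x - b)
Stationarity (grad_x L = 0): Q x + c + A^T lambda = 0.
Primal feasibility: A x = b.

This gives the KKT block system:
  [ Q   A^T ] [ x     ]   [-c ]
  [ A    0  ] [ lambda ] = [ b ]

Solving the linear system:
  x*      = (0.0141, -2.662)
  lambda* = (10.4366)
  f(x*)   = 44.4437

x* = (0.0141, -2.662), lambda* = (10.4366)


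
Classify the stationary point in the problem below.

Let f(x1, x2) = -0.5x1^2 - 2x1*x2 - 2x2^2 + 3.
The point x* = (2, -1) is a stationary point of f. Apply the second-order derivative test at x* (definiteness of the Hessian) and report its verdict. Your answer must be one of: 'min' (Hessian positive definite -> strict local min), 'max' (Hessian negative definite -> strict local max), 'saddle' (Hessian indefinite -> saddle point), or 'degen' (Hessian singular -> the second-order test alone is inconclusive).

Compute the Hessian H = grad^2 f:
  H = [[-1, -2], [-2, -4]]
Verify stationarity: grad f(x*) = H x* + g = (0, 0).
Eigenvalues of H: -5, 0.
H has a zero eigenvalue (singular; negative semidefinite but not definite), so H is neither positive definite, negative definite, nor indefinite. The second-order test alone is inconclusive -> degen.
(Indeed, f is constant along the null direction of H through x*, so x* is not a strict local extremum.)

degen


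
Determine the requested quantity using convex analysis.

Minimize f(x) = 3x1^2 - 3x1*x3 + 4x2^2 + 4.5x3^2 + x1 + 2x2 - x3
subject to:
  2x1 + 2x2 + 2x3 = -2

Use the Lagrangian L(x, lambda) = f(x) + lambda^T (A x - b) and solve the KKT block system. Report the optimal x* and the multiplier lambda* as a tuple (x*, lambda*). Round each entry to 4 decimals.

Form the Lagrangian:
  L(x, lambda) = (1/2) x^T Q x + c^T x + lambda^T (A x - b)
Stationarity (grad_x L = 0): Q x + c + A^T lambda = 0.
Primal feasibility: A x = b.

This gives the KKT block system:
  [ Q   A^T ] [ x     ]   [-c ]
  [ A    0  ] [ lambda ] = [ b ]

Solving the linear system:
  x*      = (-0.4413, -0.3944, -0.1643)
  lambda* = (0.5775)
  f(x*)   = 0.0446

x* = (-0.4413, -0.3944, -0.1643), lambda* = (0.5775)


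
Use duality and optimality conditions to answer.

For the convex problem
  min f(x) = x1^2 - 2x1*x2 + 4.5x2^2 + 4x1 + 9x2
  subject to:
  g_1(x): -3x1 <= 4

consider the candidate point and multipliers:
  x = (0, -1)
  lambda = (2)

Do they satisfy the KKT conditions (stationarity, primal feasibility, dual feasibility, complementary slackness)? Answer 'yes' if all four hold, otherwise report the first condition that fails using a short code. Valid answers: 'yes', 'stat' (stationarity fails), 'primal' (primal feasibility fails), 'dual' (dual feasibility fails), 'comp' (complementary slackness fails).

Gradient of f: grad f(x) = Q x + c = (6, 0)
Constraint values g_i(x) = a_i^T x - b_i:
  g_1((0, -1)) = -4
Stationarity residual: grad f(x) + sum_i lambda_i a_i = (0, 0)
  -> stationarity OK
Primal feasibility (all g_i <= 0): OK
Dual feasibility (all lambda_i >= 0): OK
Complementary slackness (lambda_i * g_i(x) = 0 for all i): FAILS

Verdict: the first failing condition is complementary_slackness -> comp.

comp


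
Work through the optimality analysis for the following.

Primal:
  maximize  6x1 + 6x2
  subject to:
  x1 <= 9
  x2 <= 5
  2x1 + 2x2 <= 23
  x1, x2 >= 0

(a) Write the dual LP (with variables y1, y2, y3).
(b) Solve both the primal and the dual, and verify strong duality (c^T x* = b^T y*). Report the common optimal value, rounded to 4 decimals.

The standard primal-dual pair for 'max c^T x s.t. A x <= b, x >= 0' is:
  Dual:  min b^T y  s.t.  A^T y >= c,  y >= 0.

So the dual LP is:
  minimize  9y1 + 5y2 + 23y3
  subject to:
    y1 + 2y3 >= 6
    y2 + 2y3 >= 6
    y1, y2, y3 >= 0

Solving the primal: x* = (6.5, 5).
  primal value c^T x* = 69.
Solving the dual: y* = (0, 0, 3).
  dual value b^T y* = 69.
Strong duality: c^T x* = b^T y*. Confirmed.

69


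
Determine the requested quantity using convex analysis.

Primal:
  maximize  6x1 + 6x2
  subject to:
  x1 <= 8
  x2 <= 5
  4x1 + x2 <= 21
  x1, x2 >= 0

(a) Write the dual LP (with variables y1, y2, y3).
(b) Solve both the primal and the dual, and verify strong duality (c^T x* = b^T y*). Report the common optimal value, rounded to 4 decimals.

The standard primal-dual pair for 'max c^T x s.t. A x <= b, x >= 0' is:
  Dual:  min b^T y  s.t.  A^T y >= c,  y >= 0.

So the dual LP is:
  minimize  8y1 + 5y2 + 21y3
  subject to:
    y1 + 4y3 >= 6
    y2 + y3 >= 6
    y1, y2, y3 >= 0

Solving the primal: x* = (4, 5).
  primal value c^T x* = 54.
Solving the dual: y* = (0, 4.5, 1.5).
  dual value b^T y* = 54.
Strong duality: c^T x* = b^T y*. Confirmed.

54


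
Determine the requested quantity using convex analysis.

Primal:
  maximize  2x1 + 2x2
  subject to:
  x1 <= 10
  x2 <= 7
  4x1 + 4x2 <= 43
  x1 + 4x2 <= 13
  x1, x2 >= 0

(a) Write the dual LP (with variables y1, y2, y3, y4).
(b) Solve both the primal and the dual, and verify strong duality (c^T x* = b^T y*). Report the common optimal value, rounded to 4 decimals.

The standard primal-dual pair for 'max c^T x s.t. A x <= b, x >= 0' is:
  Dual:  min b^T y  s.t.  A^T y >= c,  y >= 0.

So the dual LP is:
  minimize  10y1 + 7y2 + 43y3 + 13y4
  subject to:
    y1 + 4y3 + y4 >= 2
    y2 + 4y3 + 4y4 >= 2
    y1, y2, y3, y4 >= 0

Solving the primal: x* = (10, 0.75).
  primal value c^T x* = 21.5.
Solving the dual: y* = (1.5, 0, 0, 0.5).
  dual value b^T y* = 21.5.
Strong duality: c^T x* = b^T y*. Confirmed.

21.5


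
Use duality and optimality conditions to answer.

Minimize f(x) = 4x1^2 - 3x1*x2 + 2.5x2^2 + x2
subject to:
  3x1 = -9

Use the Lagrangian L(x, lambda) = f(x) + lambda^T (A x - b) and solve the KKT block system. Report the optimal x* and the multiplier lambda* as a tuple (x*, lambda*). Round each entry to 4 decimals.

Form the Lagrangian:
  L(x, lambda) = (1/2) x^T Q x + c^T x + lambda^T (A x - b)
Stationarity (grad_x L = 0): Q x + c + A^T lambda = 0.
Primal feasibility: A x = b.

This gives the KKT block system:
  [ Q   A^T ] [ x     ]   [-c ]
  [ A    0  ] [ lambda ] = [ b ]

Solving the linear system:
  x*      = (-3, -2)
  lambda* = (6)
  f(x*)   = 26

x* = (-3, -2), lambda* = (6)


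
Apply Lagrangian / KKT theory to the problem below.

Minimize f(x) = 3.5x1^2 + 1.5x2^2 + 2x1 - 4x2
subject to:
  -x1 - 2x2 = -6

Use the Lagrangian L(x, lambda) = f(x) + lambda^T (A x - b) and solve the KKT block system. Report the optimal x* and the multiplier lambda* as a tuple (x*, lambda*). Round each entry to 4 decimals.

Form the Lagrangian:
  L(x, lambda) = (1/2) x^T Q x + c^T x + lambda^T (A x - b)
Stationarity (grad_x L = 0): Q x + c + A^T lambda = 0.
Primal feasibility: A x = b.

This gives the KKT block system:
  [ Q   A^T ] [ x     ]   [-c ]
  [ A    0  ] [ lambda ] = [ b ]

Solving the linear system:
  x*      = (0.0645, 2.9677)
  lambda* = (2.4516)
  f(x*)   = 1.4839

x* = (0.0645, 2.9677), lambda* = (2.4516)


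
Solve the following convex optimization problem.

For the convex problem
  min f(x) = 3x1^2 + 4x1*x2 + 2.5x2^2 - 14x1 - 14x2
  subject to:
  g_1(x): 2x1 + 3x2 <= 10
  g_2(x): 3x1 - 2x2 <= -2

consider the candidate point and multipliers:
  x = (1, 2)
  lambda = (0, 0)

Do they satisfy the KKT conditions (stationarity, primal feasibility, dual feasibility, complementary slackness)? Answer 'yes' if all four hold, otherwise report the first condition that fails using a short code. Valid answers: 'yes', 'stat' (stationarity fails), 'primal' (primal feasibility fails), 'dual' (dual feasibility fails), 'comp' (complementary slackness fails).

Gradient of f: grad f(x) = Q x + c = (0, 0)
Constraint values g_i(x) = a_i^T x - b_i:
  g_1((1, 2)) = -2
  g_2((1, 2)) = 1
Stationarity residual: grad f(x) + sum_i lambda_i a_i = (0, 0)
  -> stationarity OK
Primal feasibility (all g_i <= 0): FAILS
Dual feasibility (all lambda_i >= 0): OK
Complementary slackness (lambda_i * g_i(x) = 0 for all i): OK

Verdict: the first failing condition is primal_feasibility -> primal.

primal


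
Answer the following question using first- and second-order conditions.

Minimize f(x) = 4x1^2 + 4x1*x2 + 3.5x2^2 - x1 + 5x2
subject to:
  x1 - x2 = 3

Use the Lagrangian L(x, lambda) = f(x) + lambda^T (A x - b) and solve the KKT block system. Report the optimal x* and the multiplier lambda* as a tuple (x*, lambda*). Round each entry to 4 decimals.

Form the Lagrangian:
  L(x, lambda) = (1/2) x^T Q x + c^T x + lambda^T (A x - b)
Stationarity (grad_x L = 0): Q x + c + A^T lambda = 0.
Primal feasibility: A x = b.

This gives the KKT block system:
  [ Q   A^T ] [ x     ]   [-c ]
  [ A    0  ] [ lambda ] = [ b ]

Solving the linear system:
  x*      = (1.2609, -1.7391)
  lambda* = (-2.1304)
  f(x*)   = -1.7826

x* = (1.2609, -1.7391), lambda* = (-2.1304)


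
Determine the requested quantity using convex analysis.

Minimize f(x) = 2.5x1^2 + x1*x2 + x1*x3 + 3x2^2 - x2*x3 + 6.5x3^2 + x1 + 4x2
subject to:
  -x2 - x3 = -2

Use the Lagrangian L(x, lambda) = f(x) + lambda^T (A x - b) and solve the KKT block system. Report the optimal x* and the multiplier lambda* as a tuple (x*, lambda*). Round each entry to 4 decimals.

Form the Lagrangian:
  L(x, lambda) = (1/2) x^T Q x + c^T x + lambda^T (A x - b)
Stationarity (grad_x L = 0): Q x + c + A^T lambda = 0.
Primal feasibility: A x = b.

This gives the KKT block system:
  [ Q   A^T ] [ x     ]   [-c ]
  [ A    0  ] [ lambda ] = [ b ]

Solving the linear system:
  x*      = (-0.6, 1.1429, 0.8571)
  lambda* = (9.4)
  f(x*)   = 11.3857

x* = (-0.6, 1.1429, 0.8571), lambda* = (9.4)


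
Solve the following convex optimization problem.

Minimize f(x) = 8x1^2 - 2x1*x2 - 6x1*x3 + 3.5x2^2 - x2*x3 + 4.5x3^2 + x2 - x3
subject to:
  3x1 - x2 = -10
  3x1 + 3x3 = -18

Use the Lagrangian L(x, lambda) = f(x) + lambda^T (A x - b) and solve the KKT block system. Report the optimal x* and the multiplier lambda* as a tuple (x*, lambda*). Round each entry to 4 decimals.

Form the Lagrangian:
  L(x, lambda) = (1/2) x^T Q x + c^T x + lambda^T (A x - b)
Stationarity (grad_x L = 0): Q x + c + A^T lambda = 0.
Primal feasibility: A x = b.

This gives the KKT block system:
  [ Q   A^T ] [ x     ]   [-c ]
  [ A    0  ] [ lambda ] = [ b ]

Solving the linear system:
  x*      = (-3.3191, 0.0426, -2.6809)
  lambda* = (10.617, 1.7518)
  f(x*)   = 70.2128

x* = (-3.3191, 0.0426, -2.6809), lambda* = (10.617, 1.7518)


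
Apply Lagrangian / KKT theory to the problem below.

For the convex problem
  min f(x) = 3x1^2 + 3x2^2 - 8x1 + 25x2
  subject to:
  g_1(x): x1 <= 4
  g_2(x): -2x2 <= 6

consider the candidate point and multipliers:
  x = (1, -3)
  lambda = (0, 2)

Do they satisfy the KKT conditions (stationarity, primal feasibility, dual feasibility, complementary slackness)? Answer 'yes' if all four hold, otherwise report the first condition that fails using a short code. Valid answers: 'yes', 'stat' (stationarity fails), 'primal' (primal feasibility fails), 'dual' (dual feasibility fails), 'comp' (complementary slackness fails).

Gradient of f: grad f(x) = Q x + c = (-2, 7)
Constraint values g_i(x) = a_i^T x - b_i:
  g_1((1, -3)) = -3
  g_2((1, -3)) = 0
Stationarity residual: grad f(x) + sum_i lambda_i a_i = (-2, 3)
  -> stationarity FAILS
Primal feasibility (all g_i <= 0): OK
Dual feasibility (all lambda_i >= 0): OK
Complementary slackness (lambda_i * g_i(x) = 0 for all i): OK

Verdict: the first failing condition is stationarity -> stat.

stat


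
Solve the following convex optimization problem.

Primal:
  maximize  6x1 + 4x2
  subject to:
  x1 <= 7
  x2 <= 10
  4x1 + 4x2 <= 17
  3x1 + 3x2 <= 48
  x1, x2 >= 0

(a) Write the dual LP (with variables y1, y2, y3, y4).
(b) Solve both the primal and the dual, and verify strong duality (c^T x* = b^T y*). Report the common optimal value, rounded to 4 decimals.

The standard primal-dual pair for 'max c^T x s.t. A x <= b, x >= 0' is:
  Dual:  min b^T y  s.t.  A^T y >= c,  y >= 0.

So the dual LP is:
  minimize  7y1 + 10y2 + 17y3 + 48y4
  subject to:
    y1 + 4y3 + 3y4 >= 6
    y2 + 4y3 + 3y4 >= 4
    y1, y2, y3, y4 >= 0

Solving the primal: x* = (4.25, 0).
  primal value c^T x* = 25.5.
Solving the dual: y* = (0, 0, 1.5, 0).
  dual value b^T y* = 25.5.
Strong duality: c^T x* = b^T y*. Confirmed.

25.5


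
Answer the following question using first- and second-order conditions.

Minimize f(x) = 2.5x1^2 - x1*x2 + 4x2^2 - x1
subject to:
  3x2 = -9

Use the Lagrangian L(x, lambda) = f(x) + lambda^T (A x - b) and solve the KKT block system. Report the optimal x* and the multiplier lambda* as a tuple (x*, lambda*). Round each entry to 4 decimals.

Form the Lagrangian:
  L(x, lambda) = (1/2) x^T Q x + c^T x + lambda^T (A x - b)
Stationarity (grad_x L = 0): Q x + c + A^T lambda = 0.
Primal feasibility: A x = b.

This gives the KKT block system:
  [ Q   A^T ] [ x     ]   [-c ]
  [ A    0  ] [ lambda ] = [ b ]

Solving the linear system:
  x*      = (-0.4, -3)
  lambda* = (7.8667)
  f(x*)   = 35.6

x* = (-0.4, -3), lambda* = (7.8667)


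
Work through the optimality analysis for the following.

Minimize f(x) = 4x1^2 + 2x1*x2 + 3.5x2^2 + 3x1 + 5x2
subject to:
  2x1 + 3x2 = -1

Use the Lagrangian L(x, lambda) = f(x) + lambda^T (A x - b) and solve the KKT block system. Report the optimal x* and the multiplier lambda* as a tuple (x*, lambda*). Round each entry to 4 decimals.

Form the Lagrangian:
  L(x, lambda) = (1/2) x^T Q x + c^T x + lambda^T (A x - b)
Stationarity (grad_x L = 0): Q x + c + A^T lambda = 0.
Primal feasibility: A x = b.

This gives the KKT block system:
  [ Q   A^T ] [ x     ]   [-c ]
  [ A    0  ] [ lambda ] = [ b ]

Solving the linear system:
  x*      = (-0.0658, -0.2895)
  lambda* = (-0.9474)
  f(x*)   = -1.2961

x* = (-0.0658, -0.2895), lambda* = (-0.9474)


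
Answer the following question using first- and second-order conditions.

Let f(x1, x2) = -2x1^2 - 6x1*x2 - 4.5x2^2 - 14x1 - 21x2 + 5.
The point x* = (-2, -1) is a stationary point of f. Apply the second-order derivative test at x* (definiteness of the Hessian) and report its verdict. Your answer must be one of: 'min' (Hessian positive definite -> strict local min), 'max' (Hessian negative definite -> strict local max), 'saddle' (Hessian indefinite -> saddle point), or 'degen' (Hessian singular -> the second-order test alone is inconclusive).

Compute the Hessian H = grad^2 f:
  H = [[-4, -6], [-6, -9]]
Verify stationarity: grad f(x*) = H x* + g = (0, 0).
Eigenvalues of H: -13, 0.
H has a zero eigenvalue (singular; negative semidefinite but not definite), so H is neither positive definite, negative definite, nor indefinite. The second-order test alone is inconclusive -> degen.
(Indeed, f is constant along the null direction of H through x*, so x* is not a strict local extremum.)

degen


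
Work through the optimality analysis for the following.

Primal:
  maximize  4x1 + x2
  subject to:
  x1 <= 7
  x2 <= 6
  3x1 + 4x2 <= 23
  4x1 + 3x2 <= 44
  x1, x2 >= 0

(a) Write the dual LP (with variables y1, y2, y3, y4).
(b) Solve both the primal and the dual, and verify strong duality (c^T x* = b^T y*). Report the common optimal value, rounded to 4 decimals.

The standard primal-dual pair for 'max c^T x s.t. A x <= b, x >= 0' is:
  Dual:  min b^T y  s.t.  A^T y >= c,  y >= 0.

So the dual LP is:
  minimize  7y1 + 6y2 + 23y3 + 44y4
  subject to:
    y1 + 3y3 + 4y4 >= 4
    y2 + 4y3 + 3y4 >= 1
    y1, y2, y3, y4 >= 0

Solving the primal: x* = (7, 0.5).
  primal value c^T x* = 28.5.
Solving the dual: y* = (3.25, 0, 0.25, 0).
  dual value b^T y* = 28.5.
Strong duality: c^T x* = b^T y*. Confirmed.

28.5


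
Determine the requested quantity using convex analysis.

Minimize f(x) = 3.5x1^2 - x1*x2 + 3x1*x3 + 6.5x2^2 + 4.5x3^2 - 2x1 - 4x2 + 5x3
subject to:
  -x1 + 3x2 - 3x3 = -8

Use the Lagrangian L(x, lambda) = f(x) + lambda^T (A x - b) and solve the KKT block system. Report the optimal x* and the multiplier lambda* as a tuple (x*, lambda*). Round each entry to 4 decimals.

Form the Lagrangian:
  L(x, lambda) = (1/2) x^T Q x + c^T x + lambda^T (A x - b)
Stationarity (grad_x L = 0): Q x + c + A^T lambda = 0.
Primal feasibility: A x = b.

This gives the KKT block system:
  [ Q   A^T ] [ x     ]   [-c ]
  [ A    0  ] [ lambda ] = [ b ]

Solving the linear system:
  x*      = (0.4249, -1.117, 1.408)
  lambda* = (6.3155)
  f(x*)   = 30.5912

x* = (0.4249, -1.117, 1.408), lambda* = (6.3155)
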